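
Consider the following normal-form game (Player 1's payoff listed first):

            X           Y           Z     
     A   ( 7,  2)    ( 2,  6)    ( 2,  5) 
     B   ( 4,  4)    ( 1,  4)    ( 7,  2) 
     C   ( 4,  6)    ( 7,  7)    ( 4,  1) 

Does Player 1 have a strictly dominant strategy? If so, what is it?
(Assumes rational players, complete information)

No strictly dominant strategy exists for Player 1

Work:
A strategy strictly dominates another if it gives a strictly higher payoff against every opponent action. Compare each pair of P1's strategies column-by-column:
  A vs B: [7 vs 4, 2 vs 1, 2 vs 7] → A does not strictly dominate B (column Z: 2 ≤ 7)
  A vs C: [7 vs 4, 2 vs 7, 2 vs 4] → A does not strictly dominate C (column Y: 2 ≤ 7)
  B vs A: [4 vs 7, 1 vs 2, 7 vs 2] → B does not strictly dominate A (column X: 4 ≤ 7)
  B vs C: [4 vs 4, 1 vs 7, 7 vs 4] → B does not strictly dominate C (column X: 4 ≤ 4)
  C vs A: [4 vs 7, 7 vs 2, 4 vs 2] → C does not strictly dominate A (column X: 4 ≤ 7)
  C vs B: [4 vs 4, 7 vs 1, 4 vs 7] → C does not strictly dominate B (column X: 4 ≤ 4)
No single strategy strictly dominates all others → no strictly dominant strategy.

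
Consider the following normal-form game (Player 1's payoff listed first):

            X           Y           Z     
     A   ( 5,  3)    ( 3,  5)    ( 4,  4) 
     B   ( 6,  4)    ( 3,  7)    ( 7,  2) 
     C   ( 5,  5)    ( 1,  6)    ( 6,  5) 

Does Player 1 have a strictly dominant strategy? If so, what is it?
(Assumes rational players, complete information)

No strictly dominant strategy exists for Player 1

Work:
A strategy strictly dominates another if it gives a strictly higher payoff against every opponent action. Compare each pair of P1's strategies column-by-column:
  A vs B: [5 vs 6, 3 vs 3, 4 vs 7] → A does not strictly dominate B (column X: 5 ≤ 6)
  A vs C: [5 vs 5, 3 vs 1, 4 vs 6] → A does not strictly dominate C (column X: 5 ≤ 5)
  B vs A: [6 vs 5, 3 vs 3, 7 vs 4] → B does not strictly dominate A (column Y: 3 ≤ 3)
  B vs C: [6 vs 5, 3 vs 1, 7 vs 6] → B strictly dominates C
  C vs A: [5 vs 5, 1 vs 3, 6 vs 4] → C does not strictly dominate A (column X: 5 ≤ 5)
  C vs B: [5 vs 6, 1 vs 3, 6 vs 7] → C does not strictly dominate B (column X: 5 ≤ 6)
No single strategy strictly dominates all others → no strictly dominant strategy.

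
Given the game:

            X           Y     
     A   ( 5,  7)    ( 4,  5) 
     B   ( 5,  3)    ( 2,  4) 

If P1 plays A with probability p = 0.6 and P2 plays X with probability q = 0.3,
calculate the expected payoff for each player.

E[P1] = 3.74, E[P2] = 4.84

Work:
E[P1] = p·q·π₁(A,X) + p·(1-q)·π₁(A,Y) + (1-p)·q·π₁(B,X) + (1-p)·(1-q)·π₁(B,Y)
= 0.6·0.3·5 + 0.6·0.7·4 + 0.4·0.3·5 + 0.4·0.7·2
= 3.74

E[P2] = 4.84 (similar calculation)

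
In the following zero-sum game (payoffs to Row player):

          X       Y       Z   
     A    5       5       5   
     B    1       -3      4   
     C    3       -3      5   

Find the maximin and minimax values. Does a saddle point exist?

Maximin = 5, Minimax = 5, Saddle: True

Work:
Row minimums: [5, -3, -3] → maximin = 5
Column maximums: [5, 5, 5] → minimax = 5
Saddle point exists! Game value = 5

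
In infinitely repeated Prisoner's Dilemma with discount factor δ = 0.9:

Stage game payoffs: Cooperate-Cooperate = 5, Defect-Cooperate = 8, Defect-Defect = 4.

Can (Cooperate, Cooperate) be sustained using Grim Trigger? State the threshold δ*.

δ* = 0.75; since δ = 0.9 ≥ 0.75, cooperation can be sustained

Work:
For Grim Trigger:
Cooperate forever: 5/(1-δ)
Defect then punished: 8 + 4·δ/(1-δ)
Need: 5/(1-δ) ≥ 8 + 4·δ/(1-δ)
Solving: δ ≥ (T-R)/(T-P) = (8-5)/(8-4) = 0.75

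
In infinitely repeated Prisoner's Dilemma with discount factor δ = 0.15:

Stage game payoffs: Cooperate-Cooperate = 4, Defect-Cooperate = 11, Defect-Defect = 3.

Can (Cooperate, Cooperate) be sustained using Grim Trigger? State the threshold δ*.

δ* = 0.875; since δ = 0.15 < 0.875, cooperation cannot be sustained

Work:
For Grim Trigger:
Cooperate forever: 4/(1-δ)
Defect then punished: 11 + 3·δ/(1-δ)
Need: 4/(1-δ) ≥ 11 + 3·δ/(1-δ)
Solving: δ ≥ (T-R)/(T-P) = (11-4)/(11-3) = 0.875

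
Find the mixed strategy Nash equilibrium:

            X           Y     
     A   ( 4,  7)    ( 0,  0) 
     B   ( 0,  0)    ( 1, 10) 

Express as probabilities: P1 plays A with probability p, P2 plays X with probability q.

p = 0.5882, q = 0.2

Work:
Find probabilities that make opponent indifferent:
P2 chooses q to make P1 indifferent between A and B
P1 chooses p to make P2 indifferent between X and Y
Mixed NE: P1 plays (A: 0.5882, B: 0.4118), P2 plays (X: 0.2, Y: 0.8)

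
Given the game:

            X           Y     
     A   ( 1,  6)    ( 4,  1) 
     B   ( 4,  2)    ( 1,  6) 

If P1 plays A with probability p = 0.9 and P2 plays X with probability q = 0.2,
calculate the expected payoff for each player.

E[P1] = 3.22, E[P2] = 2.32

Work:
E[P1] = p·q·π₁(A,X) + p·(1-q)·π₁(A,Y) + (1-p)·q·π₁(B,X) + (1-p)·(1-q)·π₁(B,Y)
= 0.9·0.2·1 + 0.9·0.8·4 + 0.1·0.2·4 + 0.1·0.8·1
= 3.22

E[P2] = 2.32 (similar calculation)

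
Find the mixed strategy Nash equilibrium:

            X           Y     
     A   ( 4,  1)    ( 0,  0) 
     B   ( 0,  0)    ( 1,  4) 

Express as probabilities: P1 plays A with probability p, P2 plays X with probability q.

p = 0.8, q = 0.2

Work:
Find probabilities that make opponent indifferent:
P2 chooses q to make P1 indifferent between A and B
P1 chooses p to make P2 indifferent between X and Y
Mixed NE: P1 plays (A: 0.8, B: 0.2), P2 plays (X: 0.2, Y: 0.8)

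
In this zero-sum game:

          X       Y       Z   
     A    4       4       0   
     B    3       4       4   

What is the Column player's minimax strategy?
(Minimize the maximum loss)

Column should play X or Y or Z (all achieve the minimum), value = 4

Work:
Column player minimizes Row's maximum payoff:
Column X: max payoff to Row = 4
Column Y: max payoff to Row = 4
Column Z: max payoff to Row = 4
Minimum is 4, achieved by columns X, Y, Z (tied).
Each of X or Y or Z is a minimax strategy.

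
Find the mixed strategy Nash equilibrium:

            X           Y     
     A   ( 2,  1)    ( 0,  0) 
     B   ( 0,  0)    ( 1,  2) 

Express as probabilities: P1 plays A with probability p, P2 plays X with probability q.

p = 0.6667, q = 0.3333

Work:
Find probabilities that make opponent indifferent:
P2 chooses q to make P1 indifferent between A and B
P1 chooses p to make P2 indifferent between X and Y
Mixed NE: P1 plays (A: 0.6667, B: 0.3333), P2 plays (X: 0.3333, Y: 0.6667)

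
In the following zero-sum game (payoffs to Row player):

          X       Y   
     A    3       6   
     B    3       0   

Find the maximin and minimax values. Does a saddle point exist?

Maximin = 3, Minimax = 3, Saddle: True

Work:
Row minimums: [3, 0] → maximin = 3
Column maximums: [3, 6] → minimax = 3
Saddle point exists! Game value = 3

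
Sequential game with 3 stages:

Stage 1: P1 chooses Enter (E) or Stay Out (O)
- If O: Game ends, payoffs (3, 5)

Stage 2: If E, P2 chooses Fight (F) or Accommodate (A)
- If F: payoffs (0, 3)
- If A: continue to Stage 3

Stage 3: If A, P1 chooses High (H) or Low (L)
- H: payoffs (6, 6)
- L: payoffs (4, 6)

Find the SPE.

SPE: (E, A, H); Outcome (6, 6)

Work:
Stage 3: P1 chooses H (6 vs 4)
Stage 2: P2: F->3, A->6 (anticipating H). Choose A
Stage 1: P1: O->3, E->6 (anticipating A, H). Choose E
SPE path: E -> A -> H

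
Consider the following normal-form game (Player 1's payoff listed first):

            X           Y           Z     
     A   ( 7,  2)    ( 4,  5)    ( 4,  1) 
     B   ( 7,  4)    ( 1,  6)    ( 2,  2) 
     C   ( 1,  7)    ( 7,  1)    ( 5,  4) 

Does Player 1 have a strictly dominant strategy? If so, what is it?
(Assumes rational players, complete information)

No strictly dominant strategy exists for Player 1

Work:
A strategy strictly dominates another if it gives a strictly higher payoff against every opponent action. Compare each pair of P1's strategies column-by-column:
  A vs B: [7 vs 7, 4 vs 1, 4 vs 2] → A does not strictly dominate B (column X: 7 ≤ 7)
  A vs C: [7 vs 1, 4 vs 7, 4 vs 5] → A does not strictly dominate C (column Y: 4 ≤ 7)
  B vs A: [7 vs 7, 1 vs 4, 2 vs 4] → B does not strictly dominate A (column X: 7 ≤ 7)
  B vs C: [7 vs 1, 1 vs 7, 2 vs 5] → B does not strictly dominate C (column Y: 1 ≤ 7)
  C vs A: [1 vs 7, 7 vs 4, 5 vs 4] → C does not strictly dominate A (column X: 1 ≤ 7)
  C vs B: [1 vs 7, 7 vs 1, 5 vs 2] → C does not strictly dominate B (column X: 1 ≤ 7)
No single strategy strictly dominates all others → no strictly dominant strategy.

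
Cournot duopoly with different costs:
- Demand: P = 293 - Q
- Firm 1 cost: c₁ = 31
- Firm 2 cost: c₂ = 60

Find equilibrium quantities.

q₁* = 97.0, q₂* = 68.0

Work:
Reaction: q₁ = (293 - 31 - q₂)/2
Reaction: q₂ = (293 - 60 - q₁)/2
Solve simultaneously:
q₁* = (293 - 2×31 + 60)/3 = 97.0
q₂* = (293 - 2×60 + 31)/3 = 68.0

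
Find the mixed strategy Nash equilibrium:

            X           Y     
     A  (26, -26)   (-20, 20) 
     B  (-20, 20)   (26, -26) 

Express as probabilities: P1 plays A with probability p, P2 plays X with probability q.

p = 0.5, q = 0.5

Work:
Find probabilities that make opponent indifferent:
P2 chooses q to make P1 indifferent between A and B
P1 chooses p to make P2 indifferent between X and Y
Mixed NE: P1 plays (A: 0.5, B: 0.5), P2 plays (X: 0.5, Y: 0.5)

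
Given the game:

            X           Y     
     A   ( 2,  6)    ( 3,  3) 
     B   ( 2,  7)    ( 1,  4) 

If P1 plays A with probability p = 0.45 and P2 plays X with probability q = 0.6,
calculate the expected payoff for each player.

E[P1] = 1.96, E[P2] = 5.35

Work:
E[P1] = p·q·π₁(A,X) + p·(1-q)·π₁(A,Y) + (1-p)·q·π₁(B,X) + (1-p)·(1-q)·π₁(B,Y)
= 0.45·0.6·2 + 0.45·0.4·3 + 0.55·0.6·2 + 0.55·0.4·1
= 1.96

E[P2] = 5.35 (similar calculation)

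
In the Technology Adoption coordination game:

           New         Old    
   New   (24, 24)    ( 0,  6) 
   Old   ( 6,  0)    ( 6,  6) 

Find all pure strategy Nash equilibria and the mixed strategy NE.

Pure NE: (New, New) and (Old, Old); Mixed NE: p = 0.25, q = 0.25

Work:
Check pure NE:
(New, New): (24, 24) - no unilateral deviation beneficial
(Old, Old): (6, 6) - no unilateral deviation beneficial
Mixed NE: P1 plays New with p = 0.25, P2 plays New with q = 0.25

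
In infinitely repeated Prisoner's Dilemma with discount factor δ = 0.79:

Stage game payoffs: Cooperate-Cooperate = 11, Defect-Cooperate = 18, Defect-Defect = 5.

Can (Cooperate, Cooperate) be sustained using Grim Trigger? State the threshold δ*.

δ* = 0.5385; since δ = 0.79 ≥ 0.5385, cooperation can be sustained

Work:
For Grim Trigger:
Cooperate forever: 11/(1-δ)
Defect then punished: 18 + 5·δ/(1-δ)
Need: 11/(1-δ) ≥ 18 + 5·δ/(1-δ)
Solving: δ ≥ (T-R)/(T-P) = (18-11)/(18-5) = 0.5385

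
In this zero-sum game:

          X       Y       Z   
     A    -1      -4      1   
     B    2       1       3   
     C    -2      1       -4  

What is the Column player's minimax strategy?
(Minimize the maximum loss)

Column should play Y, value = 1

Work:
Column player minimizes Row's maximum payoff:
Column X: max payoff to Row = 2
Column Y: max payoff to Row = 1
Column Z: max payoff to Row = 3
Minimum is 1, achieved by column Y.
Minimax strategy: Y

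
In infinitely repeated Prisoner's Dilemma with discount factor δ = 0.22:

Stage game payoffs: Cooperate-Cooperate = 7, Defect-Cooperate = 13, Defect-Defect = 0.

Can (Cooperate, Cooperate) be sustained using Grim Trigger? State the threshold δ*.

δ* = 0.4615; since δ = 0.22 < 0.4615, cooperation cannot be sustained

Work:
For Grim Trigger:
Cooperate forever: 7/(1-δ)
Defect then punished: 13 + 0·δ/(1-δ)
Need: 7/(1-δ) ≥ 13 + 0·δ/(1-δ)
Solving: δ ≥ (T-R)/(T-P) = (13-7)/(13-0) = 0.4615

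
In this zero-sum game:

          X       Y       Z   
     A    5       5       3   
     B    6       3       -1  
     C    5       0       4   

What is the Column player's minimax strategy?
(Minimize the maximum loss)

Column should play Z, value = 4

Work:
Column player minimizes Row's maximum payoff:
Column X: max payoff to Row = 6
Column Y: max payoff to Row = 5
Column Z: max payoff to Row = 4
Minimum is 4, achieved by column Z.
Minimax strategy: Z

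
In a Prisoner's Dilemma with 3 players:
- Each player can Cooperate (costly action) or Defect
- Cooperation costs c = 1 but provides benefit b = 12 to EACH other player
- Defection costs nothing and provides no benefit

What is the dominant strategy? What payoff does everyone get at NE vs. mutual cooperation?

Dominant: Defect; NE payoff = 0; Coop payoff = 23

Work:
Defect dominates (saves cost c = 1, benefit to others is external)
NE: All defect → everyone gets 0
If all cooperate: each receives (2)×12 - 1 = 23
Social dilemma: 23 > 0 but NE gives 0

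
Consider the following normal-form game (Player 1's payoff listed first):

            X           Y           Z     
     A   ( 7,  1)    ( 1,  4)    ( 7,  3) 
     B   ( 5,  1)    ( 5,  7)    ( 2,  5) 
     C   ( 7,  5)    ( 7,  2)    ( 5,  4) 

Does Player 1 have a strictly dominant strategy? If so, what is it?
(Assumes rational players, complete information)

No strictly dominant strategy exists for Player 1

Work:
A strategy strictly dominates another if it gives a strictly higher payoff against every opponent action. Compare each pair of P1's strategies column-by-column:
  A vs B: [7 vs 5, 1 vs 5, 7 vs 2] → A does not strictly dominate B (column Y: 1 ≤ 5)
  A vs C: [7 vs 7, 1 vs 7, 7 vs 5] → A does not strictly dominate C (column X: 7 ≤ 7)
  B vs A: [5 vs 7, 5 vs 1, 2 vs 7] → B does not strictly dominate A (column X: 5 ≤ 7)
  B vs C: [5 vs 7, 5 vs 7, 2 vs 5] → B does not strictly dominate C (column X: 5 ≤ 7)
  C vs A: [7 vs 7, 7 vs 1, 5 vs 7] → C does not strictly dominate A (column X: 7 ≤ 7)
  C vs B: [7 vs 5, 7 vs 5, 5 vs 2] → C strictly dominates B
No single strategy strictly dominates all others → no strictly dominant strategy.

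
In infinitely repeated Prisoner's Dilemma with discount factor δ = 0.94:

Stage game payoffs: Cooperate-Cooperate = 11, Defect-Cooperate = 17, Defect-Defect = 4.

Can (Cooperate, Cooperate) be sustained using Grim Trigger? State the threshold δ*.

δ* = 0.4615; since δ = 0.94 ≥ 0.4615, cooperation can be sustained

Work:
For Grim Trigger:
Cooperate forever: 11/(1-δ)
Defect then punished: 17 + 4·δ/(1-δ)
Need: 11/(1-δ) ≥ 17 + 4·δ/(1-δ)
Solving: δ ≥ (T-R)/(T-P) = (17-11)/(17-4) = 0.4615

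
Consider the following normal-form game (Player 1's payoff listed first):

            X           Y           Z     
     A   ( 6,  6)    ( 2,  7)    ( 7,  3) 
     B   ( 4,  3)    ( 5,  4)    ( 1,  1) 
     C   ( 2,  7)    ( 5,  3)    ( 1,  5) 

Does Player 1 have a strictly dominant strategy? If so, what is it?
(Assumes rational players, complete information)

No strictly dominant strategy exists for Player 1

Work:
A strategy strictly dominates another if it gives a strictly higher payoff against every opponent action. Compare each pair of P1's strategies column-by-column:
  A vs B: [6 vs 4, 2 vs 5, 7 vs 1] → A does not strictly dominate B (column Y: 2 ≤ 5)
  A vs C: [6 vs 2, 2 vs 5, 7 vs 1] → A does not strictly dominate C (column Y: 2 ≤ 5)
  B vs A: [4 vs 6, 5 vs 2, 1 vs 7] → B does not strictly dominate A (column X: 4 ≤ 6)
  B vs C: [4 vs 2, 5 vs 5, 1 vs 1] → B does not strictly dominate C (column Y: 5 ≤ 5)
  C vs A: [2 vs 6, 5 vs 2, 1 vs 7] → C does not strictly dominate A (column X: 2 ≤ 6)
  C vs B: [2 vs 4, 5 vs 5, 1 vs 1] → C does not strictly dominate B (column X: 2 ≤ 4)
No single strategy strictly dominates all others → no strictly dominant strategy.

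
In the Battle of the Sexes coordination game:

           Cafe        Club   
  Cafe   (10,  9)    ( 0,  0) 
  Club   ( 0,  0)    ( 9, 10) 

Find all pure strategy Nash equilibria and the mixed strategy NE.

Pure NE: (Cafe, Cafe) and (Club, Club); Mixed NE: p = 0.5263, q = 0.4737

Work:
Check pure NE:
(Cafe, Cafe): (10, 9) - no unilateral deviation beneficial
(Club, Club): (9, 10) - no unilateral deviation beneficial
Mixed NE: P1 plays Cafe with p = 0.5263, P2 plays Cafe with q = 0.4737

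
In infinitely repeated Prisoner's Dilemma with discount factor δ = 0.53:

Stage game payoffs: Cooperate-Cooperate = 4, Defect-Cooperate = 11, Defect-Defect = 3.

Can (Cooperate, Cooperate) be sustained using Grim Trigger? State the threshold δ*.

δ* = 0.875; since δ = 0.53 < 0.875, cooperation cannot be sustained

Work:
For Grim Trigger:
Cooperate forever: 4/(1-δ)
Defect then punished: 11 + 3·δ/(1-δ)
Need: 4/(1-δ) ≥ 11 + 3·δ/(1-δ)
Solving: δ ≥ (T-R)/(T-P) = (11-4)/(11-3) = 0.875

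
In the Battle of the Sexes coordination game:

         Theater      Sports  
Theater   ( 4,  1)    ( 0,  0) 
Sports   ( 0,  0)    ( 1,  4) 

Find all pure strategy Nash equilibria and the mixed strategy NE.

Pure NE: (Theater, Theater) and (Sports, Sports); Mixed NE: p = 0.8, q = 0.2

Work:
Check pure NE:
(Theater, Theater): (4, 1) - no unilateral deviation beneficial
(Sports, Sports): (1, 4) - no unilateral deviation beneficial
Mixed NE: P1 plays Theater with p = 0.8, P2 plays Theater with q = 0.2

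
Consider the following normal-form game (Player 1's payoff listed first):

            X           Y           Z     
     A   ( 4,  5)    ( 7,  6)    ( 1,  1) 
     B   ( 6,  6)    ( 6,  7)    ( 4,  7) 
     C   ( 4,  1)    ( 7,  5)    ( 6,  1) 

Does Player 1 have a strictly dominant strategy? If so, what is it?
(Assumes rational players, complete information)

No strictly dominant strategy exists for Player 1

Work:
A strategy strictly dominates another if it gives a strictly higher payoff against every opponent action. Compare each pair of P1's strategies column-by-column:
  A vs B: [4 vs 6, 7 vs 6, 1 vs 4] → A does not strictly dominate B (column X: 4 ≤ 6)
  A vs C: [4 vs 4, 7 vs 7, 1 vs 6] → A does not strictly dominate C (column X: 4 ≤ 4)
  B vs A: [6 vs 4, 6 vs 7, 4 vs 1] → B does not strictly dominate A (column Y: 6 ≤ 7)
  B vs C: [6 vs 4, 6 vs 7, 4 vs 6] → B does not strictly dominate C (column Y: 6 ≤ 7)
  C vs A: [4 vs 4, 7 vs 7, 6 vs 1] → C does not strictly dominate A (column X: 4 ≤ 4)
  C vs B: [4 vs 6, 7 vs 6, 6 vs 4] → C does not strictly dominate B (column X: 4 ≤ 6)
No single strategy strictly dominates all others → no strictly dominant strategy.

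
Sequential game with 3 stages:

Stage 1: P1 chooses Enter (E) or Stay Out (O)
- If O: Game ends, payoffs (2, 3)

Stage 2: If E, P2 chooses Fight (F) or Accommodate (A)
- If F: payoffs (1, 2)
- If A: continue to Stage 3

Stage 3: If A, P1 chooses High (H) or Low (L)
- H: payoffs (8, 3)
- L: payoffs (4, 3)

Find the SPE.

SPE: (E, A, H); Outcome (8, 3)

Work:
Stage 3: P1 chooses H (8 vs 4)
Stage 2: P2: F->2, A->3 (anticipating H). Choose A
Stage 1: P1: O->2, E->8 (anticipating A, H). Choose E
SPE path: E -> A -> H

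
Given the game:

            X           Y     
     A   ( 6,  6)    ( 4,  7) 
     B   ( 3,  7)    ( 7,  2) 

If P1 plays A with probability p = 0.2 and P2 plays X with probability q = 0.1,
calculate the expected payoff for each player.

E[P1] = 6.12, E[P2] = 3.38

Work:
E[P1] = p·q·π₁(A,X) + p·(1-q)·π₁(A,Y) + (1-p)·q·π₁(B,X) + (1-p)·(1-q)·π₁(B,Y)
= 0.2·0.1·6 + 0.2·0.9·4 + 0.8·0.1·3 + 0.8·0.9·7
= 6.12

E[P2] = 3.38 (similar calculation)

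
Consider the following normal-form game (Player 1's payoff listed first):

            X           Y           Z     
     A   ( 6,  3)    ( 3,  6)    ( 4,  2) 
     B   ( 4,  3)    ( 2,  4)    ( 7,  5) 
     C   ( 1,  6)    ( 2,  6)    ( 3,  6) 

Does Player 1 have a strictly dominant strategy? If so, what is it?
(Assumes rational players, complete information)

No strictly dominant strategy exists for Player 1

Work:
A strategy strictly dominates another if it gives a strictly higher payoff against every opponent action. Compare each pair of P1's strategies column-by-column:
  A vs B: [6 vs 4, 3 vs 2, 4 vs 7] → A does not strictly dominate B (column Z: 4 ≤ 7)
  A vs C: [6 vs 1, 3 vs 2, 4 vs 3] → A strictly dominates C
  B vs A: [4 vs 6, 2 vs 3, 7 vs 4] → B does not strictly dominate A (column X: 4 ≤ 6)
  B vs C: [4 vs 1, 2 vs 2, 7 vs 3] → B does not strictly dominate C (column Y: 2 ≤ 2)
  C vs A: [1 vs 6, 2 vs 3, 3 vs 4] → C does not strictly dominate A (column X: 1 ≤ 6)
  C vs B: [1 vs 4, 2 vs 2, 3 vs 7] → C does not strictly dominate B (column X: 1 ≤ 4)
No single strategy strictly dominates all others → no strictly dominant strategy.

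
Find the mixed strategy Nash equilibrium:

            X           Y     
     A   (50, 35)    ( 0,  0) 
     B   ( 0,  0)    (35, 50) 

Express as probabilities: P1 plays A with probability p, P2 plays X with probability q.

p = 0.5882, q = 0.4118

Work:
Find probabilities that make opponent indifferent:
P2 chooses q to make P1 indifferent between A and B
P1 chooses p to make P2 indifferent between X and Y
Mixed NE: P1 plays (A: 0.5882, B: 0.4118), P2 plays (X: 0.4118, Y: 0.5882)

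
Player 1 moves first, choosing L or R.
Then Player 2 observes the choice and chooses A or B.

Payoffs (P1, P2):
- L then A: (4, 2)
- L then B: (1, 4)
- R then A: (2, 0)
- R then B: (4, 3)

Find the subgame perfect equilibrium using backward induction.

P1 plays R, P2 plays B after L and B after R; Payoff (4, 3)

Work:
Backward induction:
After L: P2 chooses B → P1 gets 1
After R: P2 chooses B → P1 gets 4
P1 chooses R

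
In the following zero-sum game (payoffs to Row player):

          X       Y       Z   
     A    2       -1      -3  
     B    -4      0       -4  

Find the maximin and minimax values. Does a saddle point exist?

Maximin = -3, Minimax = -3, Saddle: True

Work:
Row minimums: [-3, -4] → maximin = -3
Column maximums: [2, 0, -3] → minimax = -3
Saddle point exists! Game value = -3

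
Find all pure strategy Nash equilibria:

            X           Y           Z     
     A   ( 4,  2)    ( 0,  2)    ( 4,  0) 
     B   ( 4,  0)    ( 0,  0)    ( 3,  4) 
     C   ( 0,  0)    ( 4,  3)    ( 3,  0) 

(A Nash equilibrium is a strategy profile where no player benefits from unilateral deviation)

Nash equilibrium: (A, X), (C, Y)

Work:
Best responses:
  P1 vs X: payoffs [4, 4, 0] → best response A/B (payoff 4)
  P1 vs Y: payoffs [0, 0, 4] → best response C (payoff 4)
  P1 vs Z: payoffs [4, 3, 3] → best response A (payoff 4)
  P2 vs A: payoffs [2, 2, 0] → best response X/Y (payoff 2)
  P2 vs B: payoffs [0, 0, 4] → best response Z (payoff 4)
  P2 vs C: payoffs [0, 3, 0] → best response Y (payoff 3)
Mutual best responses: (A,X), (C,Y) → Nash equilibria.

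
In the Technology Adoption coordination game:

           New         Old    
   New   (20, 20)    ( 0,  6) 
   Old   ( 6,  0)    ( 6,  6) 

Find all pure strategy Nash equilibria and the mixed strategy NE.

Pure NE: (New, New) and (Old, Old); Mixed NE: p = 0.3, q = 0.3

Work:
Check pure NE:
(New, New): (20, 20) - no unilateral deviation beneficial
(Old, Old): (6, 6) - no unilateral deviation beneficial
Mixed NE: P1 plays New with p = 0.3, P2 plays New with q = 0.3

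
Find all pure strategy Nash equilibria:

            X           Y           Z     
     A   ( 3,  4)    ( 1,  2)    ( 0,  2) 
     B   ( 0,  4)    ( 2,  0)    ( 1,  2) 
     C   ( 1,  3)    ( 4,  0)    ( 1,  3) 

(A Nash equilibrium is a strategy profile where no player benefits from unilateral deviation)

Nash equilibrium: (A, X), (C, Z)

Work:
Best responses:
  P1 vs X: payoffs [3, 0, 1] → best response A (payoff 3)
  P1 vs Y: payoffs [1, 2, 4] → best response C (payoff 4)
  P1 vs Z: payoffs [0, 1, 1] → best response B/C (payoff 1)
  P2 vs A: payoffs [4, 2, 2] → best response X (payoff 4)
  P2 vs B: payoffs [4, 0, 2] → best response X (payoff 4)
  P2 vs C: payoffs [3, 0, 3] → best response X/Z (payoff 3)
Mutual best responses: (A,X), (C,Z) → Nash equilibria.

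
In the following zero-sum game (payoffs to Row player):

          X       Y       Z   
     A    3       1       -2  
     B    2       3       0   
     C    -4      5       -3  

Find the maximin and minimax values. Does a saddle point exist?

Maximin = 0, Minimax = 0, Saddle: True

Work:
Row minimums: [-2, 0, -4] → maximin = 0
Column maximums: [3, 5, 0] → minimax = 0
Saddle point exists! Game value = 0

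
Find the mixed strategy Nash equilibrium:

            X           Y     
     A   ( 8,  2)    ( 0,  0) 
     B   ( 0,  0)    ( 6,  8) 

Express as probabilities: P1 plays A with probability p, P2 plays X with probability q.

p = 0.8, q = 0.4286

Work:
Find probabilities that make opponent indifferent:
P2 chooses q to make P1 indifferent between A and B
P1 chooses p to make P2 indifferent between X and Y
Mixed NE: P1 plays (A: 0.8, B: 0.2), P2 plays (X: 0.4286, Y: 0.5714)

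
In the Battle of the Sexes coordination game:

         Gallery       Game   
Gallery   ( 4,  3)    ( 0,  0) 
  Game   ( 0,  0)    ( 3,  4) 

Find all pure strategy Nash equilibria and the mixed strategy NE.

Pure NE: (Gallery, Gallery) and (Game, Game); Mixed NE: p = 0.5714, q = 0.4286

Work:
Check pure NE:
(Gallery, Gallery): (4, 3) - no unilateral deviation beneficial
(Game, Game): (3, 4) - no unilateral deviation beneficial
Mixed NE: P1 plays Gallery with p = 0.5714, P2 plays Gallery with q = 0.4286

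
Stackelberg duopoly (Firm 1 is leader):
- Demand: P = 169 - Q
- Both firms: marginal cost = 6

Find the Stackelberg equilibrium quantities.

q₁* (leader) = 81.5, q₂* (follower) = 40.75

Work:
Follower's reaction: q₂ = (a - c - q₁)/2
Leader substitutes: π₁ = q₁·(a - q₁ - (a-c-q₁)/2 - c)
FOC: q₁* = (169 - 6)/2 = 81.50
Then: q₂* = (169 - 6 - 81.5)/2 = 40.75
Leader has first-mover advantage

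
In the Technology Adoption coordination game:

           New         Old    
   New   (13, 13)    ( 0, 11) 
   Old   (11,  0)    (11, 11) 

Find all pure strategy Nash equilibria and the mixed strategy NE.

Pure NE: (New, New) and (Old, Old); Mixed NE: p = 0.8462, q = 0.8462

Work:
Check pure NE:
(New, New): (13, 13) - no unilateral deviation beneficial
(Old, Old): (11, 11) - no unilateral deviation beneficial
Mixed NE: P1 plays New with p = 0.8462, P2 plays New with q = 0.8462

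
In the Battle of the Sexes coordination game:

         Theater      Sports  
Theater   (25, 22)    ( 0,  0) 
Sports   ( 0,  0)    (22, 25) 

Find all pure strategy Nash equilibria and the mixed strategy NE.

Pure NE: (Theater, Theater) and (Sports, Sports); Mixed NE: p = 0.5319, q = 0.4681

Work:
Check pure NE:
(Theater, Theater): (25, 22) - no unilateral deviation beneficial
(Sports, Sports): (22, 25) - no unilateral deviation beneficial
Mixed NE: P1 plays Theater with p = 0.5319, P2 plays Theater with q = 0.4681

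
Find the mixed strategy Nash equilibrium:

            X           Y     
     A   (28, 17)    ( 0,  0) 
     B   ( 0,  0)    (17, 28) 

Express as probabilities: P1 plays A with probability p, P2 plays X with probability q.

p = 0.6222, q = 0.3778

Work:
Find probabilities that make opponent indifferent:
P2 chooses q to make P1 indifferent between A and B
P1 chooses p to make P2 indifferent between X and Y
Mixed NE: P1 plays (A: 0.6222, B: 0.3778), P2 plays (X: 0.3778, Y: 0.6222)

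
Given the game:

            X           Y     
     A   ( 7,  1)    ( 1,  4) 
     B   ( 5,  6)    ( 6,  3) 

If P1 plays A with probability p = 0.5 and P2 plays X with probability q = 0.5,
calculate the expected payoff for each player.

E[P1] = 4.75, E[P2] = 3.5

Work:
E[P1] = p·q·π₁(A,X) + p·(1-q)·π₁(A,Y) + (1-p)·q·π₁(B,X) + (1-p)·(1-q)·π₁(B,Y)
= 0.5·0.5·7 + 0.5·0.5·1 + 0.5·0.5·5 + 0.5·0.5·6
= 4.75

E[P2] = 3.5 (similar calculation)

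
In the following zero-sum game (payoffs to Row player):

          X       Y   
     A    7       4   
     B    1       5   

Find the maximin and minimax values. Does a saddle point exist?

Maximin = 4, Minimax = 5, Saddle: False

Work:
Row minimums: [4, 1] → maximin = 4
Column maximums: [7, 5] → minimax = 5
No saddle point (maximin ≠ minimax). Mixed strategy needed.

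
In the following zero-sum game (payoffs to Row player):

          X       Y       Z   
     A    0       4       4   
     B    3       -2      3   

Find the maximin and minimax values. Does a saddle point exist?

Maximin = 0, Minimax = 3, Saddle: False

Work:
Row minimums: [0, -2] → maximin = 0
Column maximums: [3, 4, 4] → minimax = 3
No saddle point (maximin ≠ minimax). Mixed strategy needed.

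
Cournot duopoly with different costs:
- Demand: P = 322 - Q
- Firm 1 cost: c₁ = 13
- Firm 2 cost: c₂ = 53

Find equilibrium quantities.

q₁* = 116.33, q₂* = 76.33

Work:
Reaction: q₁ = (322 - 13 - q₂)/2
Reaction: q₂ = (322 - 53 - q₁)/2
Solve simultaneously:
q₁* = (322 - 2×13 + 53)/3 = 116.33
q₂* = (322 - 2×53 + 13)/3 = 76.33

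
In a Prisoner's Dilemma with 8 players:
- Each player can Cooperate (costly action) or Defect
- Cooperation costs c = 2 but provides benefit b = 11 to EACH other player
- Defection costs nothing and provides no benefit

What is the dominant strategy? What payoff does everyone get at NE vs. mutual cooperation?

Dominant: Defect; NE payoff = 0; Coop payoff = 75

Work:
Defect dominates (saves cost c = 2, benefit to others is external)
NE: All defect → everyone gets 0
If all cooperate: each receives (7)×11 - 2 = 75
Social dilemma: 75 > 0 but NE gives 0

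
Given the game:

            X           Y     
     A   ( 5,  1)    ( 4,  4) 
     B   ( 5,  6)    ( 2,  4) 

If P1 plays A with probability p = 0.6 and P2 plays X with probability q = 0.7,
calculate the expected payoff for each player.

E[P1] = 4.46, E[P2] = 3.3

Work:
E[P1] = p·q·π₁(A,X) + p·(1-q)·π₁(A,Y) + (1-p)·q·π₁(B,X) + (1-p)·(1-q)·π₁(B,Y)
= 0.6·0.7·5 + 0.6·0.3·4 + 0.4·0.7·5 + 0.4·0.3·2
= 4.46

E[P2] = 3.3 (similar calculation)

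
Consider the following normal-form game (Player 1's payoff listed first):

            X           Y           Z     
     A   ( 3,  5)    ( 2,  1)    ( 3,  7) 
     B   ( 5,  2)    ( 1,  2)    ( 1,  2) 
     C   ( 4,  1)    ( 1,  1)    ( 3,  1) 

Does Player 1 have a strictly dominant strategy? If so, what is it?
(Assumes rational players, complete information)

No strictly dominant strategy exists for Player 1

Work:
A strategy strictly dominates another if it gives a strictly higher payoff against every opponent action. Compare each pair of P1's strategies column-by-column:
  A vs B: [3 vs 5, 2 vs 1, 3 vs 1] → A does not strictly dominate B (column X: 3 ≤ 5)
  A vs C: [3 vs 4, 2 vs 1, 3 vs 3] → A does not strictly dominate C (column X: 3 ≤ 4)
  B vs A: [5 vs 3, 1 vs 2, 1 vs 3] → B does not strictly dominate A (column Y: 1 ≤ 2)
  B vs C: [5 vs 4, 1 vs 1, 1 vs 3] → B does not strictly dominate C (column Y: 1 ≤ 1)
  C vs A: [4 vs 3, 1 vs 2, 3 vs 3] → C does not strictly dominate A (column Y: 1 ≤ 2)
  C vs B: [4 vs 5, 1 vs 1, 3 vs 1] → C does not strictly dominate B (column X: 4 ≤ 5)
No single strategy strictly dominates all others → no strictly dominant strategy.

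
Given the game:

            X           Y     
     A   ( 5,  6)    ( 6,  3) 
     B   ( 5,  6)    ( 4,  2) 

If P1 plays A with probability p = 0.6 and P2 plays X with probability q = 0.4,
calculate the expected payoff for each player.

E[P1] = 5.12, E[P2] = 3.96

Work:
E[P1] = p·q·π₁(A,X) + p·(1-q)·π₁(A,Y) + (1-p)·q·π₁(B,X) + (1-p)·(1-q)·π₁(B,Y)
= 0.6·0.4·5 + 0.6·0.6·6 + 0.4·0.4·5 + 0.4·0.6·4
= 5.12

E[P2] = 3.96 (similar calculation)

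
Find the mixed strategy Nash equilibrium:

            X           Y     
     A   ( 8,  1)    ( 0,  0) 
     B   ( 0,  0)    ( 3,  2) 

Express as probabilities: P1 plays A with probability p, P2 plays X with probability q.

p = 0.6667, q = 0.2727

Work:
Find probabilities that make opponent indifferent:
P2 chooses q to make P1 indifferent between A and B
P1 chooses p to make P2 indifferent between X and Y
Mixed NE: P1 plays (A: 0.6667, B: 0.3333), P2 plays (X: 0.2727, Y: 0.7273)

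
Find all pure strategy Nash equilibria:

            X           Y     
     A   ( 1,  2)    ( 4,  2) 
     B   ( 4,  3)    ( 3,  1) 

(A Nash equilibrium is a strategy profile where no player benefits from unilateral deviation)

Nash equilibrium: (A, Y), (B, X)

Work:
Best responses:
  P1 vs X: payoffs [1, 4] → best response B (payoff 4)
  P1 vs Y: payoffs [4, 3] → best response A (payoff 4)
  P2 vs A: payoffs [2, 2] → best response X/Y (payoff 2)
  P2 vs B: payoffs [3, 1] → best response X (payoff 3)
Mutual best responses: (A,Y), (B,X) → Nash equilibria.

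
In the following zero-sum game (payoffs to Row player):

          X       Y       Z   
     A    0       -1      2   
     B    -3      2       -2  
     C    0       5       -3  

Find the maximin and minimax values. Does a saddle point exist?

Maximin = -1, Minimax = 0, Saddle: False

Work:
Row minimums: [-1, -3, -3] → maximin = -1
Column maximums: [0, 5, 2] → minimax = 0
No saddle point (maximin ≠ minimax). Mixed strategy needed.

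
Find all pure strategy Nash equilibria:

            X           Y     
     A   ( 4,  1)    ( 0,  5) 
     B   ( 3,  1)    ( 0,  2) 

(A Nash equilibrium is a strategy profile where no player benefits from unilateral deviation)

Nash equilibrium: (A, Y), (B, Y)

Work:
Best responses:
  P1 vs X: payoffs [4, 3] → best response A (payoff 4)
  P1 vs Y: payoffs [0, 0] → best response A/B (payoff 0)
  P2 vs A: payoffs [1, 5] → best response Y (payoff 5)
  P2 vs B: payoffs [1, 2] → best response Y (payoff 2)
Mutual best responses: (A,Y), (B,Y) → Nash equilibria.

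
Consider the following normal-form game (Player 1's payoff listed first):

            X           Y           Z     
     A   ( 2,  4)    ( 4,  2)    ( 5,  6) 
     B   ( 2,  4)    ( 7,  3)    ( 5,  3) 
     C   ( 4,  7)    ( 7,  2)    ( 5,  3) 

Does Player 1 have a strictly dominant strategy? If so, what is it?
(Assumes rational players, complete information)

No strictly dominant strategy exists for Player 1

Work:
A strategy strictly dominates another if it gives a strictly higher payoff against every opponent action. Compare each pair of P1's strategies column-by-column:
  A vs B: [2 vs 2, 4 vs 7, 5 vs 5] → A does not strictly dominate B (column X: 2 ≤ 2)
  A vs C: [2 vs 4, 4 vs 7, 5 vs 5] → A does not strictly dominate C (column X: 2 ≤ 4)
  B vs A: [2 vs 2, 7 vs 4, 5 vs 5] → B does not strictly dominate A (column X: 2 ≤ 2)
  B vs C: [2 vs 4, 7 vs 7, 5 vs 5] → B does not strictly dominate C (column X: 2 ≤ 4)
  C vs A: [4 vs 2, 7 vs 4, 5 vs 5] → C does not strictly dominate A (column Z: 5 ≤ 5)
  C vs B: [4 vs 2, 7 vs 7, 5 vs 5] → C does not strictly dominate B (column Y: 7 ≤ 7)
No single strategy strictly dominates all others → no strictly dominant strategy.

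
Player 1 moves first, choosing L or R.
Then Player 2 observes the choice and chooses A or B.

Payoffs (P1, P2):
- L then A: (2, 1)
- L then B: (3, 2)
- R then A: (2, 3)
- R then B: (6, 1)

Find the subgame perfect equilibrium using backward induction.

P1 plays L, P2 plays B after L and A after R; Payoff (3, 2)

Work:
Backward induction:
After L: P2 chooses B → P1 gets 3
After R: P2 chooses A → P1 gets 2
P1 chooses L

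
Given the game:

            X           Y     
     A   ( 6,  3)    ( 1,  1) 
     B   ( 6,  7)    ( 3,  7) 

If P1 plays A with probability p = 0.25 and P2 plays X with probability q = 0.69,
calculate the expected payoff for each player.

E[P1] = 4.915, E[P2] = 5.845

Work:
E[P1] = p·q·π₁(A,X) + p·(1-q)·π₁(A,Y) + (1-p)·q·π₁(B,X) + (1-p)·(1-q)·π₁(B,Y)
= 0.25·0.69·6 + 0.25·0.31·1 + 0.75·0.69·6 + 0.75·0.31·3
= 4.915

E[P2] = 5.845 (similar calculation)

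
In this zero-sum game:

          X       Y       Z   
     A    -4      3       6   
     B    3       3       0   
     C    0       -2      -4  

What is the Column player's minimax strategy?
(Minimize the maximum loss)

Column should play X or Y (all achieve the minimum), value = 3

Work:
Column player minimizes Row's maximum payoff:
Column X: max payoff to Row = 3
Column Y: max payoff to Row = 3
Column Z: max payoff to Row = 6
Minimum is 3, achieved by columns X, Y (tied).
Each of X or Y is a minimax strategy.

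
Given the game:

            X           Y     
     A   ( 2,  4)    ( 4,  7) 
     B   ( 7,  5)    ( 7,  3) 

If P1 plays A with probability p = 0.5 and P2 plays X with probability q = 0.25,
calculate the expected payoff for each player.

E[P1] = 5.25, E[P2] = 4.875

Work:
E[P1] = p·q·π₁(A,X) + p·(1-q)·π₁(A,Y) + (1-p)·q·π₁(B,X) + (1-p)·(1-q)·π₁(B,Y)
= 0.5·0.25·2 + 0.5·0.75·4 + 0.5·0.25·7 + 0.5·0.75·7
= 5.25

E[P2] = 4.875 (similar calculation)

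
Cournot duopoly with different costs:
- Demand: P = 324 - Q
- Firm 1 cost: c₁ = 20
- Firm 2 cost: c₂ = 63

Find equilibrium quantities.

q₁* = 115.67, q₂* = 72.67

Work:
Reaction: q₁ = (324 - 20 - q₂)/2
Reaction: q₂ = (324 - 63 - q₁)/2
Solve simultaneously:
q₁* = (324 - 2×20 + 63)/3 = 115.67
q₂* = (324 - 2×63 + 20)/3 = 72.67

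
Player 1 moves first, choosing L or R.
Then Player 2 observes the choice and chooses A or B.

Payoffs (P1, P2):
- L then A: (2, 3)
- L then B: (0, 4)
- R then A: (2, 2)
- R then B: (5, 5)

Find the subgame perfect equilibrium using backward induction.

P1 plays R, P2 plays B after L and B after R; Payoff (5, 5)

Work:
Backward induction:
After L: P2 chooses B → P1 gets 0
After R: P2 chooses B → P1 gets 5
P1 chooses R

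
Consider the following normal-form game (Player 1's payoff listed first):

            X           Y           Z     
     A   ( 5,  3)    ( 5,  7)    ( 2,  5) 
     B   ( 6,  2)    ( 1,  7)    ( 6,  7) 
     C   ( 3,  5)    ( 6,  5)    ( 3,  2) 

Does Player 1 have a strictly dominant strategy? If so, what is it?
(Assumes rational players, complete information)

No strictly dominant strategy exists for Player 1

Work:
A strategy strictly dominates another if it gives a strictly higher payoff against every opponent action. Compare each pair of P1's strategies column-by-column:
  A vs B: [5 vs 6, 5 vs 1, 2 vs 6] → A does not strictly dominate B (column X: 5 ≤ 6)
  A vs C: [5 vs 3, 5 vs 6, 2 vs 3] → A does not strictly dominate C (column Y: 5 ≤ 6)
  B vs A: [6 vs 5, 1 vs 5, 6 vs 2] → B does not strictly dominate A (column Y: 1 ≤ 5)
  B vs C: [6 vs 3, 1 vs 6, 6 vs 3] → B does not strictly dominate C (column Y: 1 ≤ 6)
  C vs A: [3 vs 5, 6 vs 5, 3 vs 2] → C does not strictly dominate A (column X: 3 ≤ 5)
  C vs B: [3 vs 6, 6 vs 1, 3 vs 6] → C does not strictly dominate B (column X: 3 ≤ 6)
No single strategy strictly dominates all others → no strictly dominant strategy.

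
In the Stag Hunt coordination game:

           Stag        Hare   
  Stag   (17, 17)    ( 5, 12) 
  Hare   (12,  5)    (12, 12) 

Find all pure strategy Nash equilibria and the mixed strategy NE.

Pure NE: (Stag, Stag) and (Hare, Hare); Mixed NE: p = 0.5833, q = 0.5833

Work:
Check pure NE:
(Stag, Stag): (17, 17) - no unilateral deviation beneficial
(Hare, Hare): (12, 12) - no unilateral deviation beneficial
Mixed NE: P1 plays Stag with p = 0.5833, P2 plays Stag with q = 0.5833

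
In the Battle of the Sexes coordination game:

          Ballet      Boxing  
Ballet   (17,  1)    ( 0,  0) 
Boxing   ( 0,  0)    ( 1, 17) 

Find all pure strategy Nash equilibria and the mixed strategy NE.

Pure NE: (Ballet, Ballet) and (Boxing, Boxing); Mixed NE: p = 0.9444, q = 0.0556

Work:
Check pure NE:
(Ballet, Ballet): (17, 1) - no unilateral deviation beneficial
(Boxing, Boxing): (1, 17) - no unilateral deviation beneficial
Mixed NE: P1 plays Ballet with p = 0.9444, P2 plays Ballet with q = 0.0556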